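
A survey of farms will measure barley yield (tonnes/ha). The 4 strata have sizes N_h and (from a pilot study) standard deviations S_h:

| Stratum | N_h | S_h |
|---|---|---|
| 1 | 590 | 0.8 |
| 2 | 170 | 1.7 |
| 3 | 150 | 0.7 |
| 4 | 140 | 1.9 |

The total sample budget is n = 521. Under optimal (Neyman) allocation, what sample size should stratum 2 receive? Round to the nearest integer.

133

Neyman allocation: n_h = n · N_h S_h / Σ N_i S_i, with n = 521.
  stratum 1: N_h·S_h = 590·0.8 = 472.00
  stratum 2: N_h·S_h = 170·1.7 = 289.00
  stratum 3: N_h·S_h = 150·0.7 = 105.00
  stratum 4: N_h·S_h = 140·1.9 = 266.00
Σ N_h S_h = 1132.00
n for stratum 2 = 521·289.00/1132.00 = 133.011 → 133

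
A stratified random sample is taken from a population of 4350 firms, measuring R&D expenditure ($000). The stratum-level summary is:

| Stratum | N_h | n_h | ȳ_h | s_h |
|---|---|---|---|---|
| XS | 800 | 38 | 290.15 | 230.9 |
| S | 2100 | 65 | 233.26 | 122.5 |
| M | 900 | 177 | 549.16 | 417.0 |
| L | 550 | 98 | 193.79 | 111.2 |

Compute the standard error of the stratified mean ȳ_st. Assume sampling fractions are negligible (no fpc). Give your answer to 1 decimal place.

SE(ȳ_st) ≈ 12.1

V̂(ȳ_st) = Σ W_h² s_h²/n_h, with W_h = N_h/N and N = 4350:
  stratum XS: (800/4350)²·230.9²/38 = 47.4532
  stratum S: (2100/4350)²·122.5²/65 = 53.8045
  stratum M: (900/4350)²·417.0²/177 = 42.0538
  stratum L: (550/4350)²·111.2²/98 = 2.01711
V̂(ȳ_st) = 145.329
SE(ȳ_st) = √145.329 = 12.0552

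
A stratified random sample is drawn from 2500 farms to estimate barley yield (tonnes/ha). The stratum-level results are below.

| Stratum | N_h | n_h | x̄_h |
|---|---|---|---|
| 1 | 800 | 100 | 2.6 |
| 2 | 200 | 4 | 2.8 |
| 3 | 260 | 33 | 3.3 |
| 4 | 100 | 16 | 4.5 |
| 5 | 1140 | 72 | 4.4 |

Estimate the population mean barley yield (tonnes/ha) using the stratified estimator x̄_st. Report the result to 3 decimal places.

N = Σ N_h = 2500. Stratum weights W_h = N_h/N.
x̄_st = (800·2.6 + 200·2.8 + 260·3.3 + 100·4.5 + 1140·4.4) / 2500 = 3.58560

x̄_st ≈ 3.586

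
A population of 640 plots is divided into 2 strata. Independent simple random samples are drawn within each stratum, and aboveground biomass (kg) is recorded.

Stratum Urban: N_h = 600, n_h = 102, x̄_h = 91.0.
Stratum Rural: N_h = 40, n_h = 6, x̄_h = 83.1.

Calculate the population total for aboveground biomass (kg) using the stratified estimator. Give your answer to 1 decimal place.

τ̂_st ≈ 57924.0

τ̂_st = Σ N_h x̄_h = 600·91.0 + 40·83.1 = 57924.0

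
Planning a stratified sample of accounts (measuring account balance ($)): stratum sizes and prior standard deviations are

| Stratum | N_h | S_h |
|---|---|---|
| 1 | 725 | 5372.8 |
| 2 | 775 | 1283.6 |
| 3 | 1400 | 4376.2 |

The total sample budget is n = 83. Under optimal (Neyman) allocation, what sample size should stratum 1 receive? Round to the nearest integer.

Neyman allocation: n_h = n · N_h S_h / Σ N_i S_i, with n = 83.
  stratum 1: N_h·S_h = 725·5372.8 = 3895280.00
  stratum 2: N_h·S_h = 775·1283.6 = 994790.00
  stratum 3: N_h·S_h = 1400·4376.2 = 6126680.00
Σ N_h S_h = 11016750.00
n for stratum 1 = 83·3895280.00/11016750.00 = 29.347 → 29

29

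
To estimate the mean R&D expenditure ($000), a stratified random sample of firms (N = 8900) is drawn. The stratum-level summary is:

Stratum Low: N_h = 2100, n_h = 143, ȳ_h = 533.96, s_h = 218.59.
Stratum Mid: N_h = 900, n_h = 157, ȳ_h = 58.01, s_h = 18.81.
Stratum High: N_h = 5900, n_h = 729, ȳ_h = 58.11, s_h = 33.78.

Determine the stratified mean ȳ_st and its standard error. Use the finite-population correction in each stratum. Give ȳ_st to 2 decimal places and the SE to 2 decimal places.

ȳ_st = Σ W_h ȳ_h = (2100·533.96 + 900·58.01 + 5900·58.11)/8900 = 170.37910
V̂(ȳ_st) = Σ W_h² (1 − n_h/N_h) s_h²/n_h, with W_h = N_h/N and N = 8900:
  stratum Low: (2100/8900)²·(1 − 143/2100)·218.59²/143 = 17.3362
  stratum Mid: (900/8900)²·(1 − 157/900)·18.81²/157 = 0.0190252
  stratum High: (5900/8900)²·(1 − 729/5900)·33.78²/729 = 0.60289
V̂(ȳ_st) = 17.9581
SE(ȳ_st) = √17.9581 = 4.23771

ȳ_st ≈ 170.38, SE ≈ 4.24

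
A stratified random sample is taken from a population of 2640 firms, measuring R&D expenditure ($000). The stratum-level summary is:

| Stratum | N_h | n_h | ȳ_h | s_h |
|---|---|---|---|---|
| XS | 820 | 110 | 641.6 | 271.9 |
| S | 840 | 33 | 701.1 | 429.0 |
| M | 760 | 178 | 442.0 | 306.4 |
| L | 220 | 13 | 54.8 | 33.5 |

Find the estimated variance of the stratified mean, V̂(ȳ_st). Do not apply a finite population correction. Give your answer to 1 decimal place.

V̂(ȳ_st) = Σ W_h² s_h²/n_h, with W_h = N_h/N and N = 2640:
  stratum XS: (820/2640)²·271.9²/110 = 64.8404
  stratum S: (840/2640)²·429.0²/33 = 564.614
  stratum M: (760/2640)²·306.4²/178 = 43.7096
  stratum L: (220/2640)²·33.5²/13 = 0.599493
V̂(ȳ_st) = 673.763

V̂(ȳ_st) ≈ 673.8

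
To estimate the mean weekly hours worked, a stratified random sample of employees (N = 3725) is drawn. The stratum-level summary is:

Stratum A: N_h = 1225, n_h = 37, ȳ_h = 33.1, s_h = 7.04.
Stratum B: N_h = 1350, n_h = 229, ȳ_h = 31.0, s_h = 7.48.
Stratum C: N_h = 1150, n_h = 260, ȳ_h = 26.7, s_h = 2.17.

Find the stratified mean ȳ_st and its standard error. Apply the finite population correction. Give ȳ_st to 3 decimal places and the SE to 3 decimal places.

ȳ_st = Σ W_h ȳ_h = (1225·33.1 + 1350·31.0 + 1150·26.7)/3725 = 30.36309
V̂(ȳ_st) = Σ W_h² (1 − n_h/N_h) s_h²/n_h, with W_h = N_h/N and N = 3725:
  stratum A: (1225/3725)²·(1 − 37/1225)·7.04²/37 = 0.140489
  stratum B: (1350/3725)²·(1 − 229/1350)·7.48²/229 = 0.0266474
  stratum C: (1150/3725)²·(1 − 260/1150)·2.17²/260 = 0.00133592
V̂(ȳ_st) = 0.168473
SE(ȳ_st) = √0.168473 = 0.410454

ȳ_st ≈ 30.363, SE ≈ 0.410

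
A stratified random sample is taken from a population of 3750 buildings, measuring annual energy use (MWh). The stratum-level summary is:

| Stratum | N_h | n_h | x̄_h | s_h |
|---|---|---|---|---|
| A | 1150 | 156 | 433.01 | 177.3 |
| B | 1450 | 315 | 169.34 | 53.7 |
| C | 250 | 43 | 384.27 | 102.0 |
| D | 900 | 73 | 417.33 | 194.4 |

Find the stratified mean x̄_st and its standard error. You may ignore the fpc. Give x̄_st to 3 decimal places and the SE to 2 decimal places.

x̄_st ≈ 324.045, SE ≈ 7.16

x̄_st = Σ W_h x̄_h = (1150·433.01 + 1450·169.34 + 250·384.27 + 900·417.33)/3750 = 324.04507
V̂(x̄_st) = Σ W_h² s_h²/n_h, with W_h = N_h/N and N = 3750:
  stratum A: (1150/3750)²·177.3²/156 = 18.9507
  stratum B: (1450/3750)²·53.7²/315 = 1.36871
  stratum C: (250/3750)²·102.0²/43 = 1.07535
  stratum D: (900/3750)²·194.4²/73 = 29.8189
V̂(x̄_st) = 51.2137
SE(x̄_st) = √51.2137 = 7.15638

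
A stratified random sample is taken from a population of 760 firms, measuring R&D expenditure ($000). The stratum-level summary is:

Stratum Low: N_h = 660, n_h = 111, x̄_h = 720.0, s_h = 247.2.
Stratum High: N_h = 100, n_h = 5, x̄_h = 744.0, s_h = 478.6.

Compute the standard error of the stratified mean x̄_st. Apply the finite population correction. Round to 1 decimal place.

SE(x̄_st) ≈ 33.1

V̂(x̄_st) = Σ W_h² (1 − n_h/N_h) s_h²/n_h, with W_h = N_h/N and N = 760:
  stratum Low: (660/760)²·(1 − 111/660)·247.2²/111 = 345.353
  stratum High: (100/760)²·(1 − 5/100)·478.6²/5 = 753.48
V̂(x̄_st) = 1098.83
SE(x̄_st) = √1098.83 = 33.1486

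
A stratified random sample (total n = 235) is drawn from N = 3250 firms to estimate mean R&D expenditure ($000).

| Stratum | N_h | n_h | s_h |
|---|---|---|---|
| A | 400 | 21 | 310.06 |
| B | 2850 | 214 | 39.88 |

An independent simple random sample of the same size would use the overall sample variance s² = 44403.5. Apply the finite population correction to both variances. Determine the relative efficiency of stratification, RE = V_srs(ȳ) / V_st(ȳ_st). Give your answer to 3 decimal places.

V̂(ȳ_st) = Σ W_h² (1 − n_h/N_h) s_h²/n_h, with W_h = N_h/N and N = 3250:
  stratum A: (400/3250)²·(1 − 21/400)·310.06²/21 = 65.7059
  stratum B: (2850/3250)²·(1 − 214/2850)·39.88²/214 = 5.28591
V_st = 70.9919
V_srs = (1 − 235/3250)·44403.5/235 = 175.288
Relative efficiency = V_srs / V_st = 175.288/70.9919 = 2.4691

RE ≈ 2.469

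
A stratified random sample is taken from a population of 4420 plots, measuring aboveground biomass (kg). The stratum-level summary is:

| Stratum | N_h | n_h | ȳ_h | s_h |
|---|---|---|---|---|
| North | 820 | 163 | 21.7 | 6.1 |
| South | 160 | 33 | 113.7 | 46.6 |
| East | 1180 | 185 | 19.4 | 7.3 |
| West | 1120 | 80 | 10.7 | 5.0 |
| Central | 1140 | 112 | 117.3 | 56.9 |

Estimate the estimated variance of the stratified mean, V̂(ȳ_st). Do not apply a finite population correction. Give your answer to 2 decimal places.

V̂(ȳ_st) = Σ W_h² s_h²/n_h, with W_h = N_h/N and N = 4420:
  stratum North: (820/4420)²·6.1²/163 = 0.00785697
  stratum South: (160/4420)²·46.6²/33 = 0.086229
  stratum East: (1180/4420)²·7.3²/185 = 0.0205302
  stratum West: (1120/4420)²·5.0²/80 = 0.0200651
  stratum Central: (1140/4420)²·56.9²/112 = 1.92297
V̂(ȳ_st) = 2.05765

V̂(ȳ_st) ≈ 2.06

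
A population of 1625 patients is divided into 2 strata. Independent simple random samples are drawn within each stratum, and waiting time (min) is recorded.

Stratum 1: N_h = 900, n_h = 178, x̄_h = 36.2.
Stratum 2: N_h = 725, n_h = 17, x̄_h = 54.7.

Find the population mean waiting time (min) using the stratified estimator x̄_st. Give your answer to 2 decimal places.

x̄_st ≈ 44.45

N = Σ N_h = 1625. Stratum weights W_h = N_h/N.
x̄_st = (900·36.2 + 725·54.7) / 1625 = 44.4538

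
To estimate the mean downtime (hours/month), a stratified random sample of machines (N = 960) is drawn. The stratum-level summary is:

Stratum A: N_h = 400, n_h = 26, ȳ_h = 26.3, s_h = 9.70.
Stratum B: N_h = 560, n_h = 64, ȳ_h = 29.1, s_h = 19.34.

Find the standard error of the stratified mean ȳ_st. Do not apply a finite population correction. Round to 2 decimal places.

V̂(ȳ_st) = Σ W_h² s_h²/n_h, with W_h = N_h/N and N = 960:
  stratum A: (400/960)²·9.70²/26 = 0.628272
  stratum B: (560/960)²·19.34²/64 = 1.98869
V̂(ȳ_st) = 2.61696
SE(ȳ_st) = √2.61696 = 1.6177

SE(ȳ_st) ≈ 1.62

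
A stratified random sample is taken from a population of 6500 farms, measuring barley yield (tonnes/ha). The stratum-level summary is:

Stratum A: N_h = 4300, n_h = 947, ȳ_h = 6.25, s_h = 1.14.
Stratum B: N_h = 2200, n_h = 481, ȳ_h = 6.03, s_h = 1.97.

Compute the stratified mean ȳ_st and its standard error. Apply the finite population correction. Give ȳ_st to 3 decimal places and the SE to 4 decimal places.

ȳ_st ≈ 6.176, SE ≈ 0.0345

ȳ_st = Σ W_h ȳ_h = (4300·6.25 + 2200·6.03)/6500 = 6.17554
V̂(ȳ_st) = Σ W_h² (1 − n_h/N_h) s_h²/n_h, with W_h = N_h/N and N = 6500:
  stratum A: (4300/6500)²·(1 − 947/4300)·1.14²/947 = 0.000468312
  stratum B: (2200/6500)²·(1 − 481/2200)·1.97²/481 = 0.000722203
V̂(ȳ_st) = 0.00119051
SE(ȳ_st) = √0.00119051 = 0.0345038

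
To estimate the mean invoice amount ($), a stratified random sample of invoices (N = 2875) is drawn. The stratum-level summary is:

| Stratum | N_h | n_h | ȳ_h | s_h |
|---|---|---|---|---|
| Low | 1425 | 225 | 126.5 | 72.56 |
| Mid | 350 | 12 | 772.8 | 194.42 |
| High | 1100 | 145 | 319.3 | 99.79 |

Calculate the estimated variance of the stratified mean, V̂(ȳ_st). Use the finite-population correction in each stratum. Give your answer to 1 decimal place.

V̂(ȳ_st) ≈ 58.7

V̂(ȳ_st) = Σ W_h² (1 − n_h/N_h) s_h²/n_h, with W_h = N_h/N and N = 2875:
  stratum Low: (1425/2875)²·(1 − 225/1425)·72.56²/225 = 4.84097
  stratum Mid: (350/2875)²·(1 − 12/350)·194.42²/12 = 45.0827
  stratum High: (1100/2875)²·(1 − 145/1100)·99.79²/145 = 8.72823
V̂(ȳ_st) = 58.6519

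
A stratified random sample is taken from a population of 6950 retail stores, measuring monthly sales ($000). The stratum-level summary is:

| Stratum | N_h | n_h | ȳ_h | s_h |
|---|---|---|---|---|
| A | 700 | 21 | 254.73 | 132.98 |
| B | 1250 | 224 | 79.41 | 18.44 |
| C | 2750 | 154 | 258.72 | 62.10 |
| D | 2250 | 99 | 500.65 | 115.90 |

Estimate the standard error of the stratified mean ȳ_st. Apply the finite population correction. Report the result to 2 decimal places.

SE(ȳ_st) ≈ 5.06

V̂(ȳ_st) = Σ W_h² (1 − n_h/N_h) s_h²/n_h, with W_h = N_h/N and N = 6950:
  stratum A: (700/6950)²·(1 − 21/700)·132.98²/21 = 8.28613
  stratum B: (1250/6950)²·(1 − 224/1250)·18.44²/224 = 0.0403052
  stratum C: (2750/6950)²·(1 − 154/2750)·62.10²/154 = 3.7011
  stratum D: (2250/6950)²·(1 − 99/2250)·115.90²/99 = 13.5952
V̂(ȳ_st) = 25.6227
SE(ȳ_st) = √25.6227 = 5.06189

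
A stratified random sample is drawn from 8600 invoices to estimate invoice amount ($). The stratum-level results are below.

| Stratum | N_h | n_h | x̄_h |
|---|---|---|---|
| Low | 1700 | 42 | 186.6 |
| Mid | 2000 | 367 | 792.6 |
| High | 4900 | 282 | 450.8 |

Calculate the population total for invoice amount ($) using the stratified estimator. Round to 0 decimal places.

τ̂_st = Σ N_h x̄_h = 1700·186.6 + 2000·792.6 + 4900·450.8 = 4111340

τ̂_st ≈ 4111340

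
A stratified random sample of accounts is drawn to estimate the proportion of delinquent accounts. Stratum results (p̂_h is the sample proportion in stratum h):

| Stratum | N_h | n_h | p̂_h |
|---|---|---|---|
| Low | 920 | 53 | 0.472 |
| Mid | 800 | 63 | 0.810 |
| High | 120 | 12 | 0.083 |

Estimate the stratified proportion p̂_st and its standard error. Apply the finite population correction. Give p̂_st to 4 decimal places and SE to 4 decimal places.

N = 1840; stratum weights W_h = N_h/N.
p̂_st = Σ W_h p̂_h = (920·0.472 + 800·0.810 + 120·0.083)/1840 = 0.59359
V̂(p̂_st) = Σ W_h² (1 − n_h/N_h) p̂_h(1−p̂_h)/(n_h−1):
  stratum Low: (920/1840)²·(1 − 53/920)·0.472·0.528/52 = 0.00112913
  stratum Mid: (800/1840)²·(1 − 63/800)·0.810·0.190/62 = 0.000432284
  stratum High: (120/1840)²·(1 − 12/120)·0.083·0.917/11 = 2.64865e-05
V̂(p̂_st) = 0.0015879; SE = √V̂ = 0.0398485

p̂_st ≈ 0.5936, SE ≈ 0.0398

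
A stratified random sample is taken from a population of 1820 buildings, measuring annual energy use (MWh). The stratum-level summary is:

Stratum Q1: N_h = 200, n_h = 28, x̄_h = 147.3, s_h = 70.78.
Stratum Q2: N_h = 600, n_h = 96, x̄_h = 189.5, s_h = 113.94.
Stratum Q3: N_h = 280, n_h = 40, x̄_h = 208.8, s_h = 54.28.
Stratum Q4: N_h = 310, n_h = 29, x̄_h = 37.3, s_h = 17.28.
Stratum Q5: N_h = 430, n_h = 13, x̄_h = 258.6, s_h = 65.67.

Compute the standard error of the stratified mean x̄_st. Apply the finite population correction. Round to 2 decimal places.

V̂(x̄_st) = Σ W_h² (1 − n_h/N_h) s_h²/n_h, with W_h = N_h/N and N = 1820:
  stratum Q1: (200/1820)²·(1 − 28/200)·70.78²/28 = 1.85814
  stratum Q2: (600/1820)²·(1 − 96/600)·113.94²/96 = 12.3458
  stratum Q3: (280/1820)²·(1 − 40/280)·54.28²/40 = 1.49433
  stratum Q4: (310/1820)²·(1 − 29/310)·17.28²/29 = 0.270779
  stratum Q5: (430/1820)²·(1 − 13/430)·65.67²/13 = 17.9578
V̂(x̄_st) = 33.9268
SE(x̄_st) = √33.9268 = 5.82468

SE(x̄_st) ≈ 5.82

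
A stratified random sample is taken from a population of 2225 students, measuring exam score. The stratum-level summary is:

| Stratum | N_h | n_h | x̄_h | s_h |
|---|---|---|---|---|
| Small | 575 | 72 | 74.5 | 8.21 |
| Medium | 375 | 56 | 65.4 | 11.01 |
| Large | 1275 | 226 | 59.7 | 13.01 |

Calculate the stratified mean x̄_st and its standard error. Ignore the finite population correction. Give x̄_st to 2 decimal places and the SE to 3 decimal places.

x̄_st = Σ W_h x̄_h = (575·74.5 + 375·65.4 + 1275·59.7)/2225 = 64.48539
V̂(x̄_st) = Σ W_h² s_h²/n_h, with W_h = N_h/N and N = 2225:
  stratum Small: (575/2225)²·8.21²/72 = 0.0625215
  stratum Medium: (375/2225)²·11.01²/56 = 0.0614878
  stratum Large: (1275/2225)²·13.01²/226 = 0.245927
V̂(x̄_st) = 0.369936
SE(x̄_st) = √0.369936 = 0.608224

x̄_st ≈ 64.49, SE ≈ 0.608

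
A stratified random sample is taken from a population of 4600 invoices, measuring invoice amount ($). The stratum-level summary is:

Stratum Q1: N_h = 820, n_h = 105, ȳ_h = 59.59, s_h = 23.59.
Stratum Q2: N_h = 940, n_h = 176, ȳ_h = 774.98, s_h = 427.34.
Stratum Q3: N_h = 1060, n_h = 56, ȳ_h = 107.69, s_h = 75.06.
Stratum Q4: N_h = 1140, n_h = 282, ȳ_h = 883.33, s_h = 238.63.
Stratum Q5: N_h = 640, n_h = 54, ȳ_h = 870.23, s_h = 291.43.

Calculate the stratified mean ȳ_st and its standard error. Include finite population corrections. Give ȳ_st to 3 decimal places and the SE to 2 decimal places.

ȳ_st ≈ 533.791, SE ≈ 8.81

ȳ_st = Σ W_h ȳ_h = (820·59.59 + 940·774.98 + 1060·107.69 + 1140·883.33 + 640·870.23)/4600 = 533.79126
V̂(ȳ_st) = Σ W_h² (1 − n_h/N_h) s_h²/n_h, with W_h = N_h/N and N = 4600:
  stratum Q1: (820/4600)²·(1 − 105/820)·23.59²/105 = 0.146849
  stratum Q2: (940/4600)²·(1 − 176/940)·427.34²/176 = 35.216
  stratum Q3: (1060/4600)²·(1 − 56/1060)·75.06²/56 = 5.06003
  stratum Q4: (1140/4600)²·(1 − 282/1140)·238.63²/282 = 9.33421
  stratum Q5: (640/4600)²·(1 − 54/640)·291.43²/54 = 27.8764
V̂(ȳ_st) = 77.6335
SE(ȳ_st) = √77.6335 = 8.81099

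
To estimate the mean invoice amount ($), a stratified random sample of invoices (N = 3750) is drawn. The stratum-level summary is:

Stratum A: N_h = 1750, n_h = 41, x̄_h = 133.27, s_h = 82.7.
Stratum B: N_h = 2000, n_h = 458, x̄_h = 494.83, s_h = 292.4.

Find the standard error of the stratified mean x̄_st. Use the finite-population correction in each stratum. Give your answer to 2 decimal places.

V̂(x̄_st) = Σ W_h² (1 − n_h/N_h) s_h²/n_h, with W_h = N_h/N and N = 3750:
  stratum A: (1750/3750)²·(1 − 41/1750)·82.7²/41 = 35.4768
  stratum B: (2000/3750)²·(1 − 458/2000)·292.4²/458 = 40.9394
V̂(x̄_st) = 76.4162
SE(x̄_st) = √76.4162 = 8.74164

SE(x̄_st) ≈ 8.74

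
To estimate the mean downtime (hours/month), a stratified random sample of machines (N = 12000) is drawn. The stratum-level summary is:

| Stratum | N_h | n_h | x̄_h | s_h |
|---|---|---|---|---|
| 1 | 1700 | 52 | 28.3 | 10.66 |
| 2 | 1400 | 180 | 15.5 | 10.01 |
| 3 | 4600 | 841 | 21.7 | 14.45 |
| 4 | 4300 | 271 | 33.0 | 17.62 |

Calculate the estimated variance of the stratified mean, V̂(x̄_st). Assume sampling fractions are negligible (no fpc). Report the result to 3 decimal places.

V̂(x̄_st) = Σ W_h² s_h²/n_h, with W_h = N_h/N and N = 12000:
  stratum 1: (1700/12000)²·10.66²/52 = 0.0438578
  stratum 2: (1400/12000)²·10.01²/180 = 0.00757686
  stratum 3: (4600/12000)²·14.45²/841 = 0.0364832
  stratum 4: (4300/12000)²·17.62²/271 = 0.147101
V̂(x̄_st) = 0.235019

V̂(x̄_st) ≈ 0.235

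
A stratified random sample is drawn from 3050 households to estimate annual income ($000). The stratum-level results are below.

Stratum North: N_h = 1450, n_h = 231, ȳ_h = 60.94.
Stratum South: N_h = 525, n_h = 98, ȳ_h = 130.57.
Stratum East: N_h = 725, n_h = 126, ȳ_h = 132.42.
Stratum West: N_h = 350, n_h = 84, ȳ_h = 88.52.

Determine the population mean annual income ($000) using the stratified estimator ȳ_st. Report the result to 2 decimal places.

N = Σ N_h = 3050. Stratum weights W_h = N_h/N.
ȳ_st = (1450·60.94 + 525·130.57 + 725·132.42 + 350·88.52) / 3050 = 93.0816

ȳ_st ≈ 93.08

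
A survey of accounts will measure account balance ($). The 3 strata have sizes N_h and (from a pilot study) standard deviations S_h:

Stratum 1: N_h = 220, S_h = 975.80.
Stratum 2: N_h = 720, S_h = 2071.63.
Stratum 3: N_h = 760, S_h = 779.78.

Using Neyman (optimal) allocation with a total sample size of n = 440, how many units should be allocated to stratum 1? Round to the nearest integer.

Neyman allocation: n_h = n · N_h S_h / Σ N_i S_i, with n = 440.
  stratum 1: N_h·S_h = 220·975.80 = 214676.00
  stratum 2: N_h·S_h = 720·2071.63 = 1491573.60
  stratum 3: N_h·S_h = 760·779.78 = 592632.80
Σ N_h S_h = 2298882.40
n for stratum 1 = 440·214676.00/2298882.40 = 41.088 → 41

41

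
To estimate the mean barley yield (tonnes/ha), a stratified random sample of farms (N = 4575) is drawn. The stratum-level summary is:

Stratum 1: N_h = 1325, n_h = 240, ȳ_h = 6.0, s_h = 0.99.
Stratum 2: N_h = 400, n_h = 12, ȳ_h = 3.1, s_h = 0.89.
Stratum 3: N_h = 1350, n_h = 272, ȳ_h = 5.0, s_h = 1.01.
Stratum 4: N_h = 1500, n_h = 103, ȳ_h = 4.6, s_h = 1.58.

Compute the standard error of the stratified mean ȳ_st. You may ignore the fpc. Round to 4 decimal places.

V̂(ȳ_st) = Σ W_h² s_h²/n_h, with W_h = N_h/N and N = 4575:
  stratum 1: (1325/4575)²·0.99²/240 = 0.000342538
  stratum 2: (400/4575)²·0.89²/12 = 0.000504588
  stratum 3: (1350/4575)²·1.01²/272 = 0.000326557
  stratum 4: (1500/4575)²·1.58²/103 = 0.00260542
V̂(ȳ_st) = 0.0037791
SE(ȳ_st) = √0.0037791 = 0.0614744

SE(ȳ_st) ≈ 0.0615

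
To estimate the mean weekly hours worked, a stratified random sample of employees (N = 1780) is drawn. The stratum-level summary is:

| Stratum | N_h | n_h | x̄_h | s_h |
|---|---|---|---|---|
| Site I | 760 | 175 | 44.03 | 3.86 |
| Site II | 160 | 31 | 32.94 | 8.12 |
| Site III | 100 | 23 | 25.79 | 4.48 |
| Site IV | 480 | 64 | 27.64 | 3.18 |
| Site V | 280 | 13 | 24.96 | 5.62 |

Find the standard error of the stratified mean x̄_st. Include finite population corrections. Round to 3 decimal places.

SE(x̄_st) ≈ 0.309

V̂(x̄_st) = Σ W_h² (1 − n_h/N_h) s_h²/n_h, with W_h = N_h/N and N = 1780:
  stratum Site I: (760/1780)²·(1 − 175/760)·3.86²/175 = 0.0119472
  stratum Site II: (160/1780)²·(1 − 31/160)·8.12²/31 = 0.0138554
  stratum Site III: (100/1780)²·(1 − 23/100)·4.48²/23 = 0.0021207
  stratum Site IV: (480/1780)²·(1 − 64/480)·3.18²/64 = 0.00995792
  stratum Site V: (280/1780)²·(1 − 13/280)·5.62²/13 = 0.0573269
V̂(x̄_st) = 0.0952082
SE(x̄_st) = √0.0952082 = 0.308558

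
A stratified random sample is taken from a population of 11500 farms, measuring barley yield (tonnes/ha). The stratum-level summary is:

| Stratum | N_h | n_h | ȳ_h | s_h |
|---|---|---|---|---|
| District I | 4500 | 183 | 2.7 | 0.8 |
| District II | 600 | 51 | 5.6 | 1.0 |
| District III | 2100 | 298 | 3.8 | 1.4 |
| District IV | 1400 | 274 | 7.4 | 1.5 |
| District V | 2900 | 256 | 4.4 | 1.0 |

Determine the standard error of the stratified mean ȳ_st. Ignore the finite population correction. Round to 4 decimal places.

SE(ȳ_st) ≈ 0.0343

V̂(ȳ_st) = Σ W_h² s_h²/n_h, with W_h = N_h/N and N = 11500:
  stratum District I: (4500/11500)²·0.8²/183 = 0.000535498
  stratum District II: (600/11500)²·1.0²/51 = 5.33748e-05
  stratum District III: (2100/11500)²·1.4²/298 = 0.000219322
  stratum District IV: (1400/11500)²·1.5²/274 = 0.0001217
  stratum District V: (2900/11500)²·1.0²/256 = 0.000248405
V̂(ȳ_st) = 0.0011783
SE(ȳ_st) = √0.0011783 = 0.0343264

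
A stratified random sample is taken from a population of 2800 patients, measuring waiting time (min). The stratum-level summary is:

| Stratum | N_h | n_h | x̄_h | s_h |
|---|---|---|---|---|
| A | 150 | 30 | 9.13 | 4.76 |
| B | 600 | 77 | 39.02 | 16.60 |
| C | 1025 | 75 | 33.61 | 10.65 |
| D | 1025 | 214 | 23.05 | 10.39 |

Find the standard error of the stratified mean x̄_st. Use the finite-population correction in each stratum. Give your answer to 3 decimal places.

V̂(x̄_st) = Σ W_h² (1 − n_h/N_h) s_h²/n_h, with W_h = N_h/N and N = 2800:
  stratum A: (150/2800)²·(1 − 30/150)·4.76²/30 = 0.001734
  stratum B: (600/2800)²·(1 − 77/600)·16.60²/77 = 0.143239
  stratum C: (1025/2800)²·(1 − 75/1025)·10.65²/75 = 0.187832
  stratum D: (1025/2800)²·(1 − 214/1025)·10.39²/214 = 0.0534867
V̂(x̄_st) = 0.386292
SE(x̄_st) = √0.386292 = 0.621524

SE(x̄_st) ≈ 0.622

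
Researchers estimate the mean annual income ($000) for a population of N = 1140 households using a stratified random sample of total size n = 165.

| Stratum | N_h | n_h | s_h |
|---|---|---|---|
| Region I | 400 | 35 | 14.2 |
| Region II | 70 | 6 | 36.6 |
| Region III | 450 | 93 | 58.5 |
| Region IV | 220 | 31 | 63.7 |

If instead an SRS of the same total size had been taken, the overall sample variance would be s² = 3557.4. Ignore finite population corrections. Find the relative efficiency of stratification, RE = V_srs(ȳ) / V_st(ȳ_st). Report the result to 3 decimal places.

V̂(ȳ_st) = Σ W_h² s_h²/n_h, with W_h = N_h/N and N = 1140:
  stratum Region I: (400/1140)²·14.2²/35 = 0.709282
  stratum Region II: (70/1140)²·36.6²/6 = 0.841777
  stratum Region III: (450/1140)²·58.5²/93 = 5.73382
  stratum Region IV: (220/1140)²·63.7²/31 = 4.87476
V_st = 12.1596
V_srs = s²/n = 3557.4/165 = 21.56
Relative efficiency = V_srs / V_st = 21.56/12.1596 = 1.7731

RE ≈ 1.773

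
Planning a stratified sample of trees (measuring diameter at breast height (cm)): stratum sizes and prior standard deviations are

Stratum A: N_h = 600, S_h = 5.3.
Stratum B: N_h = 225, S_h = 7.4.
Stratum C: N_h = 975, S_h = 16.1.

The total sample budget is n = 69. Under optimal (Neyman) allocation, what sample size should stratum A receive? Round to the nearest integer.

11

Neyman allocation: n_h = n · N_h S_h / Σ N_i S_i, with n = 69.
  stratum A: N_h·S_h = 600·5.3 = 3180.00
  stratum B: N_h·S_h = 225·7.4 = 1665.00
  stratum C: N_h·S_h = 975·16.1 = 15697.50
Σ N_h S_h = 20542.50
n for stratum A = 69·3180.00/20542.50 = 10.681 → 11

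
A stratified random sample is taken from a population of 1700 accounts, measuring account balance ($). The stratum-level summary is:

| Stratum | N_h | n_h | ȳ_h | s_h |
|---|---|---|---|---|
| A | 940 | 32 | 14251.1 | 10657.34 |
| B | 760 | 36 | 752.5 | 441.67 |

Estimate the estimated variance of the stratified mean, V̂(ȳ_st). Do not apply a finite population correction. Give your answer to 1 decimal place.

V̂(ȳ_st) ≈ 1086272.3

V̂(ȳ_st) = Σ W_h² s_h²/n_h, with W_h = N_h/N and N = 1700:
  stratum A: (940/1700)²·10657.34²/32 = 1.08519e+06
  stratum B: (760/1700)²·441.67²/36 = 1082.99
V̂(ȳ_st) = 1.08627e+06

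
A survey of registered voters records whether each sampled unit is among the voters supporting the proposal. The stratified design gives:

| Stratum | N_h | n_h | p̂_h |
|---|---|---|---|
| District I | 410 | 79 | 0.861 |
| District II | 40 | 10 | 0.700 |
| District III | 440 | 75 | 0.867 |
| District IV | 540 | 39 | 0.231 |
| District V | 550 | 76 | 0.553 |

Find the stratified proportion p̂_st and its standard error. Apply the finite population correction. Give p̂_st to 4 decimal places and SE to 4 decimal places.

p̂_st ≈ 0.6017, SE ≈ 0.0258

N = 1980; stratum weights W_h = N_h/N.
p̂_st = Σ W_h p̂_h = (410·0.861 + 40·0.700 + 440·0.867 + 540·0.231 + 550·0.553)/1980 = 0.60171
V̂(p̂_st) = Σ W_h² (1 − n_h/N_h) p̂_h(1−p̂_h)/(n_h−1):
  stratum District I: (410/1980)²·(1 − 79/410)·0.861·0.139/78 = 5.31135e-05
  stratum District II: (40/1980)²·(1 − 10/40)·0.700·0.300/9 = 7.14213e-06
  stratum District III: (440/1980)²·(1 − 75/440)·0.867·0.133/74 = 6.38343e-05
  stratum District IV: (540/1980)²·(1 − 39/540)·0.231·0.769/38 = 0.000322594
  stratum District V: (550/1980)²·(1 − 76/550)·0.553·0.447/75 = 0.00021917
V̂(p̂_st) = 0.000665854; SE = √V̂ = 0.0258041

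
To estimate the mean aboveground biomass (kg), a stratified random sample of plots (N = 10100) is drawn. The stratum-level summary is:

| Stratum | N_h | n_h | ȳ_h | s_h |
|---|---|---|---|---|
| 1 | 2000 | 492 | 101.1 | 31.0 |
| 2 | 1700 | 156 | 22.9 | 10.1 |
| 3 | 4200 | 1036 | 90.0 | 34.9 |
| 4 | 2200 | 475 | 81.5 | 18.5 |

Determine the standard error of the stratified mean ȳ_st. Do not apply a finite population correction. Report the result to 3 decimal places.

V̂(ȳ_st) = Σ W_h² s_h²/n_h, with W_h = N_h/N and N = 10100:
  stratum 1: (2000/10100)²·31.0²/492 = 0.0765906
  stratum 2: (1700/10100)²·10.1²/156 = 0.0185256
  stratum 3: (4200/10100)²·34.9²/1036 = 0.203304
  stratum 4: (2200/10100)²·18.5²/475 = 0.0341863
V̂(ȳ_st) = 0.332607
SE(ȳ_st) = √0.332607 = 0.576721

SE(ȳ_st) ≈ 0.577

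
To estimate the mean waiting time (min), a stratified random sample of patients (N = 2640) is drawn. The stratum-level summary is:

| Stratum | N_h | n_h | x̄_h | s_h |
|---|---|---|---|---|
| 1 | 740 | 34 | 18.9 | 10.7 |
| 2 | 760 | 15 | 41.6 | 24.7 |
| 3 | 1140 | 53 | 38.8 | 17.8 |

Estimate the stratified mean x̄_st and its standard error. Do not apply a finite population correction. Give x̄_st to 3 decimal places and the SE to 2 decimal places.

x̄_st = Σ W_h x̄_h = (740·18.9 + 760·41.6 + 1140·38.8)/2640 = 34.02803
V̂(x̄_st) = Σ W_h² s_h²/n_h, with W_h = N_h/N and N = 2640:
  stratum 1: (740/2640)²·10.7²/34 = 0.264572
  stratum 2: (760/2640)²·24.7²/15 = 3.37071
  stratum 3: (1140/2640)²·17.8²/53 = 1.11472
V̂(x̄_st) = 4.75001
SE(x̄_st) = √4.75001 = 2.17945

x̄_st ≈ 34.028, SE ≈ 2.18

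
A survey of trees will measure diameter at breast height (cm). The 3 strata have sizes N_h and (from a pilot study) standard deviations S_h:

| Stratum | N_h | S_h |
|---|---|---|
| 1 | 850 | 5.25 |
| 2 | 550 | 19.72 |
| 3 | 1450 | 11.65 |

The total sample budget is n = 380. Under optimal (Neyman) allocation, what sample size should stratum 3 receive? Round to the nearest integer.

Neyman allocation: n_h = n · N_h S_h / Σ N_i S_i, with n = 380.
  stratum 1: N_h·S_h = 850·5.25 = 4462.50
  stratum 2: N_h·S_h = 550·19.72 = 10846.00
  stratum 3: N_h·S_h = 1450·11.65 = 16892.50
Σ N_h S_h = 32201.00
n for stratum 3 = 380·16892.50/32201.00 = 199.346 → 199

199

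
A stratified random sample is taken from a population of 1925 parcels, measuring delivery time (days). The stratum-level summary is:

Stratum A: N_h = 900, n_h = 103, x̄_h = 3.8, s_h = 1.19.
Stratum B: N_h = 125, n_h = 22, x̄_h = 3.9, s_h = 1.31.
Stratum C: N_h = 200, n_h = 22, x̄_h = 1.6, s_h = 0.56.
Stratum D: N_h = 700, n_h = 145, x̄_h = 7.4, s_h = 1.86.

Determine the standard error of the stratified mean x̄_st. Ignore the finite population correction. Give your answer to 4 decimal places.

V̂(x̄_st) = Σ W_h² s_h²/n_h, with W_h = N_h/N and N = 1925:
  stratum A: (900/1925)²·1.19²/103 = 0.00300525
  stratum B: (125/1925)²·1.31²/22 = 0.000328911
  stratum C: (200/1925)²·0.56²/22 = 0.000153869
  stratum D: (700/1925)²·1.86²/145 = 0.00315495
V̂(x̄_st) = 0.00664298
SE(x̄_st) = √0.00664298 = 0.0815045

SE(x̄_st) ≈ 0.0815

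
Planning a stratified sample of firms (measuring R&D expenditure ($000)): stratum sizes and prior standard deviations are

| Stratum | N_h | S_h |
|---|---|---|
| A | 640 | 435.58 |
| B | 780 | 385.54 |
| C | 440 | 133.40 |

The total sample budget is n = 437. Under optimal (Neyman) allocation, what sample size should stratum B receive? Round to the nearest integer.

206

Neyman allocation: n_h = n · N_h S_h / Σ N_i S_i, with n = 437.
  stratum A: N_h·S_h = 640·435.58 = 278771.20
  stratum B: N_h·S_h = 780·385.54 = 300721.20
  stratum C: N_h·S_h = 440·133.40 = 58696.00
Σ N_h S_h = 638188.40
n for stratum B = 437·300721.20/638188.40 = 205.919 → 206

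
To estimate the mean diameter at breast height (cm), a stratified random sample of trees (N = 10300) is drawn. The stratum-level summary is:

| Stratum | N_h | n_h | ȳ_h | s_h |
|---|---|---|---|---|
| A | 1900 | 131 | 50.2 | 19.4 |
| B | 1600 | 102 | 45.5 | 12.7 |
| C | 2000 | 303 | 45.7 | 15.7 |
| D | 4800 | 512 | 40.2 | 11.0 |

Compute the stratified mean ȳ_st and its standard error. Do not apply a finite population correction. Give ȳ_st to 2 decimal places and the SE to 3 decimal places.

ȳ_st ≈ 43.94, SE ≈ 0.467

ȳ_st = Σ W_h ȳ_h = (1900·50.2 + 1600·45.5 + 2000·45.7 + 4800·40.2)/10300 = 43.93592
V̂(ȳ_st) = Σ W_h² s_h²/n_h, with W_h = N_h/N and N = 10300:
  stratum A: (1900/10300)²·19.4²/131 = 0.0977608
  stratum B: (1600/10300)²·12.7²/102 = 0.0381569
  stratum C: (2000/10300)²·15.7²/303 = 0.030672
  stratum D: (4800/10300)²·11.0²/512 = 0.0513243
V̂(ȳ_st) = 0.217914
SE(ȳ_st) = √0.217914 = 0.466813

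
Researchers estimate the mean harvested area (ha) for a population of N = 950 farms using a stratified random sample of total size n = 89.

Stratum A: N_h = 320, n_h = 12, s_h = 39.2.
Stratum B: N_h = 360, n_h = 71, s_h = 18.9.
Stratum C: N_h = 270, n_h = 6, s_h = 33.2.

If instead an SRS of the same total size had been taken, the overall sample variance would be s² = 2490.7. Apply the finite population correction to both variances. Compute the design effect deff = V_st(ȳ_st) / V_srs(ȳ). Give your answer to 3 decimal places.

V̂(ȳ_st) = Σ W_h² (1 − n_h/N_h) s_h²/n_h, with W_h = N_h/N and N = 950:
  stratum A: (320/950)²·(1 − 12/320)·39.2²/12 = 13.9844
  stratum B: (360/950)²·(1 − 71/360)·18.9²/71 = 0.579987
  stratum C: (270/950)²·(1 − 6/270)·33.2²/6 = 14.5093
V_st = 29.0737
V_srs = (1 − 89/950)·2490.7/89 = 25.3636
deff = V_st / V_srs = 29.0737/25.3636 = 1.1463

deff ≈ 1.146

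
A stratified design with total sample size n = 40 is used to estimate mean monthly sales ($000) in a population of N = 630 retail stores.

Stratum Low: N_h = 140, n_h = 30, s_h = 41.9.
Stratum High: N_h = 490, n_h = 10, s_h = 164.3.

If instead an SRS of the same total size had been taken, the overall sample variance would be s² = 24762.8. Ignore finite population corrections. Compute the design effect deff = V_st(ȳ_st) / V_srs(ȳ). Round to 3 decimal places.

deff ≈ 2.642

V̂(ȳ_st) = Σ W_h² s_h²/n_h, with W_h = N_h/N and N = 630:
  stratum Low: (140/630)²·41.9²/30 = 2.88989
  stratum High: (490/630)²·164.3²/10 = 1633
V_st = 1635.89
V_srs = s²/n = 24762.8/40 = 619.07
deff = V_st / V_srs = 1635.89/619.07 = 2.6425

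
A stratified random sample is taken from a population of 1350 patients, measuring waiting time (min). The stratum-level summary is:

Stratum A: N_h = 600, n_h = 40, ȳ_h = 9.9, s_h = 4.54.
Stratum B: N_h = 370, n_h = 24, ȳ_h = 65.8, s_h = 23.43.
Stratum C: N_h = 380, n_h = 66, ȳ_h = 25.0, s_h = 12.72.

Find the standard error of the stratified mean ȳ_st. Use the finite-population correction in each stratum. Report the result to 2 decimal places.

SE(ȳ_st) ≈ 1.36

V̂(ȳ_st) = Σ W_h² (1 − n_h/N_h) s_h²/n_h, with W_h = N_h/N and N = 1350:
  stratum A: (600/1350)²·(1 − 40/600)·4.54²/40 = 0.095
  stratum B: (370/1350)²·(1 − 24/370)·23.43²/24 = 1.60673
  stratum C: (380/1350)²·(1 − 66/380)·12.72²/66 = 0.1605
V̂(ȳ_st) = 1.86223
SE(ȳ_st) = √1.86223 = 1.36464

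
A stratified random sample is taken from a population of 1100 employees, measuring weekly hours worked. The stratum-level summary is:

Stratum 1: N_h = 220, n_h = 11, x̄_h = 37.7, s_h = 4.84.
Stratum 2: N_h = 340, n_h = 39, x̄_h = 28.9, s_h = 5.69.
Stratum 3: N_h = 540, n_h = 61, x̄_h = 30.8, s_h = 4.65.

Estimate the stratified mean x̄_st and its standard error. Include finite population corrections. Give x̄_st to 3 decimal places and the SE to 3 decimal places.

x̄_st = Σ W_h x̄_h = (220·37.7 + 340·28.9 + 540·30.8)/1100 = 31.59273
V̂(x̄_st) = Σ W_h² (1 − n_h/N_h) s_h²/n_h, with W_h = N_h/N and N = 1100:
  stratum 1: (220/1100)²·(1 − 11/220)·4.84²/11 = 0.0809248
  stratum 2: (340/1100)²·(1 − 39/340)·5.69²/39 = 0.0702134
  stratum 3: (540/1100)²·(1 − 61/540)·4.65²/61 = 0.075774
V̂(x̄_st) = 0.226912
SE(x̄_st) = √0.226912 = 0.476353

x̄_st ≈ 31.593, SE ≈ 0.476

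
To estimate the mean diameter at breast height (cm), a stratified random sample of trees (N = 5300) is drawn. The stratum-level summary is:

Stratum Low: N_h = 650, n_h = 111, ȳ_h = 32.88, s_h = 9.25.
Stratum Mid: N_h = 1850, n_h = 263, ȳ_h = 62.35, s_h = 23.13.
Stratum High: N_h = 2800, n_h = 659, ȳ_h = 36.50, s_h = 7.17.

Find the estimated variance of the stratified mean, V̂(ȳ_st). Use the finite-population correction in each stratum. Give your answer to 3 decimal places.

V̂(ȳ_st) = Σ W_h² (1 − n_h/N_h) s_h²/n_h, with W_h = N_h/N and N = 5300:
  stratum Low: (650/5300)²·(1 − 111/650)·9.25²/111 = 0.00961415
  stratum Mid: (1850/5300)²·(1 − 263/1850)·23.13²/263 = 0.212614
  stratum High: (2800/5300)²·(1 − 659/2800)·7.17²/659 = 0.0166485
V̂(ȳ_st) = 0.238877

V̂(ȳ_st) ≈ 0.239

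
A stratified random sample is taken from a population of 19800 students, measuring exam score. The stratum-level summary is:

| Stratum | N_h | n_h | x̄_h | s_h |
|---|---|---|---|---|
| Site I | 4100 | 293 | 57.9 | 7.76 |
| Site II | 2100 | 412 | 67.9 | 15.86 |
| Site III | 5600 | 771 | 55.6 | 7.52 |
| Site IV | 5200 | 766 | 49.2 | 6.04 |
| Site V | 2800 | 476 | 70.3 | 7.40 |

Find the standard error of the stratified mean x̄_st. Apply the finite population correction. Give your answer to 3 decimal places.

V̂(x̄_st) = Σ W_h² (1 − n_h/N_h) s_h²/n_h, with W_h = N_h/N and N = 19800:
  stratum Site I: (4100/19800)²·(1 − 293/4100)·7.76²/293 = 0.00818262
  stratum Site II: (2100/19800)²·(1 − 412/2100)·15.86²/412 = 0.0055204
  stratum Site III: (5600/19800)²·(1 − 771/5600)·7.52²/771 = 0.00505937
  stratum Site IV: (5200/19800)²·(1 − 766/5200)·6.04²/766 = 0.002801
  stratum Site V: (2800/19800)²·(1 − 476/2800)·7.40²/476 = 0.0019095
V̂(x̄_st) = 0.0234729
SE(x̄_st) = √0.0234729 = 0.153209

SE(x̄_st) ≈ 0.153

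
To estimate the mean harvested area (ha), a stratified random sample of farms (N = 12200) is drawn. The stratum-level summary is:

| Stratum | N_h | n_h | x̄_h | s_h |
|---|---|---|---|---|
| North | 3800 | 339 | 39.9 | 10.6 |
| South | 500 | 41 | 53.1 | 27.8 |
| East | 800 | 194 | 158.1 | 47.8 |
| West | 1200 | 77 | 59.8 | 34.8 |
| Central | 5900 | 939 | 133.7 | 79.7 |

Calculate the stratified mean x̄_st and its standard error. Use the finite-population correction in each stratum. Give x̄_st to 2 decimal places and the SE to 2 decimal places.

x̄_st = Σ W_h x̄_h = (3800·39.9 + 500·53.1 + 800·158.1 + 1200·59.8 + 5900·133.7)/12200 = 95.51148
V̂(x̄_st) = Σ W_h² (1 − n_h/N_h) s_h²/n_h, with W_h = N_h/N and N = 12200:
  stratum North: (3800/12200)²·(1 − 339/3800)·10.6²/339 = 0.0292872
  stratum South: (500/12200)²·(1 − 41/500)·27.8²/41 = 0.0290649
  stratum East: (800/12200)²·(1 − 194/800)·47.8²/194 = 0.0383616
  stratum West: (1200/12200)²·(1 − 77/1200)·34.8²/77 = 0.1424
  stratum Central: (5900/12200)²·(1 − 939/5900)·79.7²/939 = 1.33031
V̂(x̄_st) = 1.56942
SE(x̄_st) = √1.56942 = 1.25277

x̄_st ≈ 95.51, SE ≈ 1.25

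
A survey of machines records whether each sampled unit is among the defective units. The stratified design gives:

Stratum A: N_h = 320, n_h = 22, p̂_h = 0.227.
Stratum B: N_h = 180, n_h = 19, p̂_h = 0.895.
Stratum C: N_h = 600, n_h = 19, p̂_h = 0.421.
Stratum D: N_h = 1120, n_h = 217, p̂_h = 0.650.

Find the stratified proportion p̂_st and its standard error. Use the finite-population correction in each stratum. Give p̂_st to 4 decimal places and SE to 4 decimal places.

p̂_st ≈ 0.5470, SE ≈ 0.0370

N = 2220; stratum weights W_h = N_h/N.
p̂_st = Σ W_h p̂_h = (320·0.227 + 180·0.895 + 600·0.421 + 1120·0.650)/2220 = 0.54700
V̂(p̂_st) = Σ W_h² (1 − n_h/N_h) p̂_h(1−p̂_h)/(n_h−1):
  stratum A: (320/2220)²·(1 − 22/320)·0.227·0.773/21 = 0.000161676
  stratum B: (180/2220)²·(1 − 19/180)·0.895·0.105/18 = 3.06996e-05
  stratum C: (600/2220)²·(1 − 19/600)·0.421·0.579/18 = 0.000957877
  stratum D: (1120/2220)²·(1 − 217/1120)·0.650·0.350/216 = 0.000216136
V̂(p̂_st) = 0.00136639; SE = √V̂ = 0.0369647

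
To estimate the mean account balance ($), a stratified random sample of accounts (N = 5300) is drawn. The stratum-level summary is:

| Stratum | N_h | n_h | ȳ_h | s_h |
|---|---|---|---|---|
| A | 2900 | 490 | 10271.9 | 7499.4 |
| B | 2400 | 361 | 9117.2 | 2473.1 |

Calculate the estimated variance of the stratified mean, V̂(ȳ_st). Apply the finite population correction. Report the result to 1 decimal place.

V̂(ȳ_st) = Σ W_h² (1 − n_h/N_h) s_h²/n_h, with W_h = N_h/N and N = 5300:
  stratum A: (2900/5300)²·(1 − 490/2900)·7499.4²/490 = 28557.5
  stratum B: (2400/5300)²·(1 − 361/2400)·2473.1²/361 = 2951.57
V̂(ȳ_st) = 31509.1

V̂(ȳ_st) ≈ 31509.1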